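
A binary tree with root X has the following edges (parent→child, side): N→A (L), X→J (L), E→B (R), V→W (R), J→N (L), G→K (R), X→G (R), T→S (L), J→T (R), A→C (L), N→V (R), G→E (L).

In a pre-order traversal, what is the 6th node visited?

Pre-order visits the node, then its left subtree, then its right subtree.
Visit X.
At X: go left to J.
  Visit J.
  At J: go left to N.
    Visit N.
    At N: go left to A.
      Visit A.
      At A: go left to C.
        C is a leaf — visit C.
      At A: no right child.
    At N: go right to V.
      Visit V.
      At V: no left child.
      At V: go right to W.
        W is a leaf — visit W.
  At J: go right to T.
    Visit T.
    At T: go left to S.
      S is a leaf — visit S.
    At T: no right child.
At X: go right to G.
  Visit G.
  At G: go left to E.
    Visit E.
    At E: no left child.
    At E: go right to B.
      B is a leaf — visit B.
  At G: go right to K.
    K is a leaf — visit K.
Full pre-order sequence: X, J, N, A, C, V, W, T, S, G, E, B, K.

V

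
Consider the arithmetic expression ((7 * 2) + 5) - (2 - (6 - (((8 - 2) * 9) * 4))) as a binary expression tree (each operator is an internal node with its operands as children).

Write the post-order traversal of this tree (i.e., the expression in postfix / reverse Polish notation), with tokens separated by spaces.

7 2 * 5 + 2 6 8 2 - 9 * 4 * - - -

Post-order on an expression tree gives postfix notation: for each operator, emit left operand, right operand, then the operator.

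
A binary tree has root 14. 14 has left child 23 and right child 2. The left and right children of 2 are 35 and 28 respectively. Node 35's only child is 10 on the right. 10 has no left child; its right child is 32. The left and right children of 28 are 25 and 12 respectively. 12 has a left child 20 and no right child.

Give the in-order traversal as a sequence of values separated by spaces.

In-order visits the left subtree, then the node, then the right subtree.
At 14: go left to 23.
  23 is a leaf — visit 23.
Visit 14.
At 14: go right to 2.
  At 2: go left to 35.
    At 35: no left child.
    Visit 35.
    At 35: go right to 10.
      At 10: no left child.
      Visit 10.
      At 10: go right to 32.
        32 is a leaf — visit 32.
  Visit 2.
  At 2: go right to 28.
    At 28: go left to 25.
      25 is a leaf — visit 25.
    Visit 28.
    At 28: go right to 12.
      At 12: go left to 20.
        20 is a leaf — visit 20.
      Visit 12.
      At 12: no right child.

23 14 35 10 32 2 25 28 20 12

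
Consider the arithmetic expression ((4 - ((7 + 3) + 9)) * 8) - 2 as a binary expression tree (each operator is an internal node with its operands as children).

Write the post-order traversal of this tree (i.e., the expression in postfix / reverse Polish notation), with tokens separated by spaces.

4 7 3 + 9 + - 8 * 2 -

Post-order on an expression tree gives postfix notation: for each operator, emit left operand, right operand, then the operator.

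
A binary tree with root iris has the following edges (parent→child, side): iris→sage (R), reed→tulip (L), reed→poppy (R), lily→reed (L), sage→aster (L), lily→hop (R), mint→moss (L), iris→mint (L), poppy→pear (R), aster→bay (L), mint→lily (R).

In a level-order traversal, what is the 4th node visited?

moss

Level-order visits nodes level by level from the root, left to right within each level.
Level 0: iris
Level 1: mint, sage
Level 2: moss, lily, aster
Level 3: reed, hop, bay
Level 4: tulip, poppy
Level 5: pear
Full level-order sequence: iris, mint, sage, moss, lily, aster, reed, hop, bay, tulip, poppy, pear.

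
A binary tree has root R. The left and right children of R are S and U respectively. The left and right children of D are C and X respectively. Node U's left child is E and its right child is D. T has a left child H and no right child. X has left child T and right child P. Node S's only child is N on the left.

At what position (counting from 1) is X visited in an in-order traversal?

10

In-order visits the left subtree, then the node, then the right subtree.
At R: go left to S.
  At S: go left to N.
    N is a leaf — visit N.
  Visit S.
  At S: no right child.
Visit R.
At R: go right to U.
  At U: go left to E.
    E is a leaf — visit E.
  Visit U.
  At U: go right to D.
    At D: go left to C.
      C is a leaf — visit C.
    Visit D.
    At D: go right to X.
      At X: go left to T.
        At T: go left to H.
          H is a leaf — visit H.
        Visit T.
        At T: no right child.
      Visit X.
      At X: go right to P.
        P is a leaf — visit P.
Full in-order sequence: N, S, R, E, U, C, D, H, T, X, P.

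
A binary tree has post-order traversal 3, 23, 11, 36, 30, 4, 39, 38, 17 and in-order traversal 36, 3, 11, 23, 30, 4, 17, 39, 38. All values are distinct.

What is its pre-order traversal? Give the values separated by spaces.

The last element of post-order is the root; it splits in-order into left and right subtrees.
Root 17: left subtree has 6 nodes {36, 3, 11, 23, 30, 4}, right has 2 {39, 38}.
  Root 4: left subtree has 5 nodes {36, 3, 11, 23, 30}, right has 0 { }.
    Root 30: left subtree has 4 nodes {36, 3, 11, 23}, right has 0 { }.
      Root 36: left subtree has 0 nodes { }, right has 3 {3, 11, 23}.
        Root 11: left subtree has 1 node {3}, right has 1 {23}.
  Root 38: left subtree has 1 node {39}, right has 0 { }.

17 4 30 36 11 3 23 38 39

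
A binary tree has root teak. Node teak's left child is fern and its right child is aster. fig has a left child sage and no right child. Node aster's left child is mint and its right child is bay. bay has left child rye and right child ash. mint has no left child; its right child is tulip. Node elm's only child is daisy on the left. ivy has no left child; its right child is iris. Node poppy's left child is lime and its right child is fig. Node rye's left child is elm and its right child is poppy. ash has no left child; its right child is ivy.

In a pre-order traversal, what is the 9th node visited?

Pre-order visits the node, then its left subtree, then its right subtree.
Visit teak.
At teak: go left to fern.
  fern is a leaf — visit fern.
At teak: go right to aster.
  Visit aster.
  At aster: go left to mint.
    Visit mint.
    At mint: no left child.
    At mint: go right to tulip.
      tulip is a leaf — visit tulip.
  At aster: go right to bay.
    Visit bay.
    At bay: go left to rye.
      Visit rye.
      At rye: go left to elm.
        Visit elm.
        At elm: go left to daisy.
          daisy is a leaf — visit daisy.
        At elm: no right child.
      At rye: go right to poppy.
        Visit poppy.
        At poppy: go left to lime.
          lime is a leaf — visit lime.
        At poppy: go right to fig.
          Visit fig.
          At fig: go left to sage.
            sage is a leaf — visit sage.
          At fig: no right child.
    At bay: go right to ash.
      Visit ash.
      At ash: no left child.
      At ash: go right to ivy.
        Visit ivy.
        At ivy: no left child.
        At ivy: go right to iris.
          iris is a leaf — visit iris.
Full pre-order sequence: teak, fern, aster, mint, tulip, bay, rye, elm, daisy, poppy, lime, fig, sage, ash, ivy, iris.

daisy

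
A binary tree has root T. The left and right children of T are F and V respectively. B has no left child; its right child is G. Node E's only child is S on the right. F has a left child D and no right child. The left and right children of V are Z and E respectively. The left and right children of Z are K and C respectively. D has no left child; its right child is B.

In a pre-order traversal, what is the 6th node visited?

V

Pre-order visits the node, then its left subtree, then its right subtree.
Visit T.
At T: go left to F.
  Visit F.
  At F: go left to D.
    Visit D.
    At D: no left child.
    At D: go right to B.
      Visit B.
      At B: no left child.
      At B: go right to G.
        G is a leaf — visit G.
  At F: no right child.
At T: go right to V.
  Visit V.
  At V: go left to Z.
    Visit Z.
    At Z: go left to K.
      K is a leaf — visit K.
    At Z: go right to C.
      C is a leaf — visit C.
  At V: go right to E.
    Visit E.
    At E: no left child.
    At E: go right to S.
      S is a leaf — visit S.
Full pre-order sequence: T, F, D, B, G, V, Z, K, C, E, S.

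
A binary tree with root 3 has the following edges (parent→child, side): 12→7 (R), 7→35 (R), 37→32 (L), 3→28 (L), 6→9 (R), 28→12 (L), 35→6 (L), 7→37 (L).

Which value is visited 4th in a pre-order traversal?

7

Pre-order visits the node, then its left subtree, then its right subtree.
Visit 3.
At 3: go left to 28.
  Visit 28.
  At 28: go left to 12.
    Visit 12.
    At 12: no left child.
    At 12: go right to 7.
      Visit 7.
      At 7: go left to 37.
        Visit 37.
        At 37: go left to 32.
          32 is a leaf — visit 32.
        At 37: no right child.
      At 7: go right to 35.
        Visit 35.
        At 35: go left to 6.
          Visit 6.
          At 6: no left child.
          At 6: go right to 9.
            9 is a leaf — visit 9.
        At 35: no right child.
  At 28: no right child.
At 3: no right child.
Full pre-order sequence: 3, 28, 12, 7, 37, 32, 35, 6, 9.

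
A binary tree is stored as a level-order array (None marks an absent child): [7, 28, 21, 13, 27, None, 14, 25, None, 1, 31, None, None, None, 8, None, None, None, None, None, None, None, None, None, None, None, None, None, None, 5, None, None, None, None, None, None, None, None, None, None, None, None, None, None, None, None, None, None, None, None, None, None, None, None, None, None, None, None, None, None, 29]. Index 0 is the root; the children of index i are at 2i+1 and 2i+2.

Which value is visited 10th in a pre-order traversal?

Pre-order visits the node, then its left subtree, then its right subtree.
Visit 7.
At 7: go left to 28.
  Visit 28.
  At 28: go left to 13.
    Visit 13.
    At 13: go left to 25.
      25 is a leaf — visit 25.
    At 13: no right child.
  At 28: go right to 27.
    Visit 27.
    At 27: go left to 1.
      1 is a leaf — visit 1.
    At 27: go right to 31.
      31 is a leaf — visit 31.
At 7: go right to 21.
  Visit 21.
  At 21: no left child.
  At 21: go right to 14.
    Visit 14.
    At 14: no left child.
    At 14: go right to 8.
      Visit 8.
      At 8: go left to 5.
        Visit 5.
        At 5: no left child.
        At 5: go right to 29.
          29 is a leaf — visit 29.
      At 8: no right child.
Full pre-order sequence: 7, 28, 13, 25, 27, 1, 31, 21, 14, 8, 5, 29.

8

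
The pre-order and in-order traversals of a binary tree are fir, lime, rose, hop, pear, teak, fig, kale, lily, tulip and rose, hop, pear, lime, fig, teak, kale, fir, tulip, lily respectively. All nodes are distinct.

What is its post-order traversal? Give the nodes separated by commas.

pear, hop, rose, fig, kale, teak, lime, tulip, lily, fir

The first element of pre-order is the root; it splits in-order into left and right subtrees.
Root fir: left subtree has 7 nodes {rose, hop, pear, lime, fig, teak, kale}, right has 2 {tulip, lily}.
  Root lime: left subtree has 3 nodes {rose, hop, pear}, right has 3 {fig, teak, kale}.
    Root rose: left subtree has 0 nodes { }, right has 2 {hop, pear}.
      Root hop: left subtree has 0 nodes { }, right has 1 {pear}.
    Root teak: left subtree has 1 node {fig}, right has 1 {kale}.
  Root lily: left subtree has 1 node {tulip}, right has 0 { }.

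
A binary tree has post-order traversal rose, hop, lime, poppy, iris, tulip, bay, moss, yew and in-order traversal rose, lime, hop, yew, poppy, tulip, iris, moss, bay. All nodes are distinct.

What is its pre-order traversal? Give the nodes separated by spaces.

yew lime rose hop moss tulip poppy iris bay

The last element of post-order is the root; it splits in-order into left and right subtrees.
Root yew: left subtree has 3 nodes {rose, lime, hop}, right has 5 {poppy, tulip, iris, moss, bay}.
  Root lime: left subtree has 1 node {rose}, right has 1 {hop}.
  Root moss: left subtree has 3 nodes {poppy, tulip, iris}, right has 1 {bay}.
    Root tulip: left subtree has 1 node {poppy}, right has 1 {iris}.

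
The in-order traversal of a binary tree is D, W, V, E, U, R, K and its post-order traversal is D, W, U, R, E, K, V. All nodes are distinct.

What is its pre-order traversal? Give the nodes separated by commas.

The last element of post-order is the root; it splits in-order into left and right subtrees.
Root V: left subtree has 2 nodes {D, W}, right has 4 {E, U, R, K}.
  Root W: left subtree has 1 node {D}, right has 0 { }.
  Root K: left subtree has 3 nodes {E, U, R}, right has 0 { }.
    Root E: left subtree has 0 nodes { }, right has 2 {U, R}.
      Root R: left subtree has 1 node {U}, right has 0 { }.

V, W, D, K, E, R, U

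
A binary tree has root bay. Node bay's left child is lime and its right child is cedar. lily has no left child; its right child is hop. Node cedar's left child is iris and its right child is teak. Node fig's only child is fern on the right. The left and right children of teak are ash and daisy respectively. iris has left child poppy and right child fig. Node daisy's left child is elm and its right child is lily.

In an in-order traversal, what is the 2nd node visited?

In-order visits the left subtree, then the node, then the right subtree.
At bay: go left to lime.
  lime is a leaf — visit lime.
Visit bay.
At bay: go right to cedar.
  At cedar: go left to iris.
    At iris: go left to poppy.
      poppy is a leaf — visit poppy.
    Visit iris.
    At iris: go right to fig.
      At fig: no left child.
      Visit fig.
      At fig: go right to fern.
        fern is a leaf — visit fern.
  Visit cedar.
  At cedar: go right to teak.
    At teak: go left to ash.
      ash is a leaf — visit ash.
    Visit teak.
    At teak: go right to daisy.
      At daisy: go left to elm.
        elm is a leaf — visit elm.
      Visit daisy.
      At daisy: go right to lily.
        At lily: no left child.
        Visit lily.
        At lily: go right to hop.
          hop is a leaf — visit hop.
Full in-order sequence: lime, bay, poppy, iris, fig, fern, cedar, ash, teak, elm, daisy, lily, hop.

bay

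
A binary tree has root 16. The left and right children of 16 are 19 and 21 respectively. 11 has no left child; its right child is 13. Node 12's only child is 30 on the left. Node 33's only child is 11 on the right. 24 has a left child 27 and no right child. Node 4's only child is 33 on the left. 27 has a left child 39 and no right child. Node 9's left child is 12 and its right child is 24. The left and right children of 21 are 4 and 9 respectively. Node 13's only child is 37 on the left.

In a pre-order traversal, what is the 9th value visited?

9

Pre-order visits the node, then its left subtree, then its right subtree.
Visit 16.
At 16: go left to 19.
  19 is a leaf — visit 19.
At 16: go right to 21.
  Visit 21.
  At 21: go left to 4.
    Visit 4.
    At 4: go left to 33.
      Visit 33.
      At 33: no left child.
      At 33: go right to 11.
        Visit 11.
        At 11: no left child.
        At 11: go right to 13.
          Visit 13.
          At 13: go left to 37.
            37 is a leaf — visit 37.
          At 13: no right child.
    At 4: no right child.
  At 21: go right to 9.
    Visit 9.
    At 9: go left to 12.
      Visit 12.
      At 12: go left to 30.
        30 is a leaf — visit 30.
      At 12: no right child.
    At 9: go right to 24.
      Visit 24.
      At 24: go left to 27.
        Visit 27.
        At 27: go left to 39.
          39 is a leaf — visit 39.
        At 27: no right child.
      At 24: no right child.
Full pre-order sequence: 16, 19, 21, 4, 33, 11, 13, 37, 9, 12, 30, 24, 27, 39.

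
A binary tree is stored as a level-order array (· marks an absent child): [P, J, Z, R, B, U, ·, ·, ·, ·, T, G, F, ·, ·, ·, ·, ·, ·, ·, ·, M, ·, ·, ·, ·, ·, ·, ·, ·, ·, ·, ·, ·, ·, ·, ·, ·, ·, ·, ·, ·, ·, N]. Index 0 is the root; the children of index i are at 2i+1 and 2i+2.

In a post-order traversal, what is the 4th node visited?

T

Post-order visits the left subtree, then the right subtree, then the node.
At P: go left to J.
  At J: go left to R.
    R is a leaf — visit R.
  At J: go right to B.
    At B: no left child.
    At B: go right to T.
      At T: go left to M.
        At M: go left to N.
          N is a leaf — visit N.
        At M: no right child.
        Visit M.
      At T: no right child.
      Visit T.
    Visit B.
  Visit J.
At P: go right to Z.
  At Z: go left to U.
    At U: go left to G.
      G is a leaf — visit G.
    At U: go right to F.
      F is a leaf — visit F.
    Visit U.
  At Z: no right child.
  Visit Z.
Visit P.
Full post-order sequence: R, N, M, T, B, J, G, F, U, Z, P.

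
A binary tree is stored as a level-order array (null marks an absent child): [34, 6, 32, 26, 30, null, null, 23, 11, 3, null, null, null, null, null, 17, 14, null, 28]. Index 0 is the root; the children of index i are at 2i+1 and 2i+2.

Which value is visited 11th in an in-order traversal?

In-order visits the left subtree, then the node, then the right subtree.
At 34: go left to 6.
  At 6: go left to 26.
    At 26: go left to 23.
      At 23: go left to 17.
        17 is a leaf — visit 17.
      Visit 23.
      At 23: go right to 14.
        14 is a leaf — visit 14.
    Visit 26.
    At 26: go right to 11.
      At 11: no left child.
      Visit 11.
      At 11: go right to 28.
        28 is a leaf — visit 28.
  Visit 6.
  At 6: go right to 30.
    At 30: go left to 3.
      3 is a leaf — visit 3.
    Visit 30.
    At 30: no right child.
Visit 34.
At 34: go right to 32.
  32 is a leaf — visit 32.
Full in-order sequence: 17, 23, 14, 26, 11, 28, 6, 3, 30, 34, 32.

32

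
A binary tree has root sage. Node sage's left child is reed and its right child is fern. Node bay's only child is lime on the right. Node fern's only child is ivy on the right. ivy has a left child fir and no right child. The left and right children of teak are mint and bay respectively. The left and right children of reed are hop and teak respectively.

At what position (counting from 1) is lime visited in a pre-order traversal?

7

Pre-order visits the node, then its left subtree, then its right subtree.
Visit sage.
At sage: go left to reed.
  Visit reed.
  At reed: go left to hop.
    hop is a leaf — visit hop.
  At reed: go right to teak.
    Visit teak.
    At teak: go left to mint.
      mint is a leaf — visit mint.
    At teak: go right to bay.
      Visit bay.
      At bay: no left child.
      At bay: go right to lime.
        lime is a leaf — visit lime.
At sage: go right to fern.
  Visit fern.
  At fern: no left child.
  At fern: go right to ivy.
    Visit ivy.
    At ivy: go left to fir.
      fir is a leaf — visit fir.
    At ivy: no right child.
Full pre-order sequence: sage, reed, hop, teak, mint, bay, lime, fern, ivy, fir.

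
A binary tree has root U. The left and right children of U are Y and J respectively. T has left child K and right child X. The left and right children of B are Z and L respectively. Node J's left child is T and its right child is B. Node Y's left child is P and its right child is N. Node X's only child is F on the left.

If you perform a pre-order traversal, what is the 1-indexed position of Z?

11

Pre-order visits the node, then its left subtree, then its right subtree.
Visit U.
At U: go left to Y.
  Visit Y.
  At Y: go left to P.
    P is a leaf — visit P.
  At Y: go right to N.
    N is a leaf — visit N.
At U: go right to J.
  Visit J.
  At J: go left to T.
    Visit T.
    At T: go left to K.
      K is a leaf — visit K.
    At T: go right to X.
      Visit X.
      At X: go left to F.
        F is a leaf — visit F.
      At X: no right child.
  At J: go right to B.
    Visit B.
    At B: go left to Z.
      Z is a leaf — visit Z.
    At B: go right to L.
      L is a leaf — visit L.
Full pre-order sequence: U, Y, P, N, J, T, K, X, F, B, Z, L.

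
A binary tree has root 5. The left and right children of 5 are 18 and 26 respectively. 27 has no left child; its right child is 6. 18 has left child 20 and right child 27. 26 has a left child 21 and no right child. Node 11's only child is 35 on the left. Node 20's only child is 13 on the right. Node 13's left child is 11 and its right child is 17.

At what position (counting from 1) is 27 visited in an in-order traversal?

In-order visits the left subtree, then the node, then the right subtree.
At 5: go left to 18.
  At 18: go left to 20.
    At 20: no left child.
    Visit 20.
    At 20: go right to 13.
      At 13: go left to 11.
        At 11: go left to 35.
          35 is a leaf — visit 35.
        Visit 11.
        At 11: no right child.
      Visit 13.
      At 13: go right to 17.
        17 is a leaf — visit 17.
  Visit 18.
  At 18: go right to 27.
    At 27: no left child.
    Visit 27.
    At 27: go right to 6.
      6 is a leaf — visit 6.
Visit 5.
At 5: go right to 26.
  At 26: go left to 21.
    21 is a leaf — visit 21.
  Visit 26.
  At 26: no right child.
Full in-order sequence: 20, 35, 11, 13, 17, 18, 27, 6, 5, 21, 26.

7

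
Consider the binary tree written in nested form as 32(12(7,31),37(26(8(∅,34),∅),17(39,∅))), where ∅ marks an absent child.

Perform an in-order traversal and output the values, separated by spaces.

7 12 31 32 8 34 26 37 39 17

In-order visits the left subtree, then the node, then the right subtree.
At 32: go left to 12.
  At 12: go left to 7.
    7 is a leaf — visit 7.
  Visit 12.
  At 12: go right to 31.
    31 is a leaf — visit 31.
Visit 32.
At 32: go right to 37.
  At 37: go left to 26.
    At 26: go left to 8.
      At 8: no left child.
      Visit 8.
      At 8: go right to 34.
        34 is a leaf — visit 34.
    Visit 26.
    At 26: no right child.
  Visit 37.
  At 37: go right to 17.
    At 17: go left to 39.
      39 is a leaf — visit 39.
    Visit 17.
    At 17: no right child.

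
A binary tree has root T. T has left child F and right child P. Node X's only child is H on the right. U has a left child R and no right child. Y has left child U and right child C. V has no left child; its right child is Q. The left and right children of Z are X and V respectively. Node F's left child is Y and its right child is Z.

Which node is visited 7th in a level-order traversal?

C

Level-order visits nodes level by level from the root, left to right within each level.
Level 0: T
Level 1: F, P
Level 2: Y, Z
Level 3: U, C, X, V
Level 4: R, H, Q
Full level-order sequence: T, F, P, Y, Z, U, C, X, V, R, H, Q.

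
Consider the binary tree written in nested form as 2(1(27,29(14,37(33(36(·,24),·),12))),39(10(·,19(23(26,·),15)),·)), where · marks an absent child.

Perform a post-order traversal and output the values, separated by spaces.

Post-order visits the left subtree, then the right subtree, then the node.
At 2: go left to 1.
  At 1: go left to 27.
    27 is a leaf — visit 27.
  At 1: go right to 29.
    At 29: go left to 14.
      14 is a leaf — visit 14.
    At 29: go right to 37.
      At 37: go left to 33.
        At 33: go left to 36.
          At 36: no left child.
          At 36: go right to 24.
            24 is a leaf — visit 24.
          Visit 36.
        At 33: no right child.
        Visit 33.
      At 37: go right to 12.
        12 is a leaf — visit 12.
      Visit 37.
    Visit 29.
  Visit 1.
At 2: go right to 39.
  At 39: go left to 10.
    At 10: no left child.
    At 10: go right to 19.
      At 19: go left to 23.
        At 23: go left to 26.
          26 is a leaf — visit 26.
        At 23: no right child.
        Visit 23.
      At 19: go right to 15.
        15 is a leaf — visit 15.
      Visit 19.
    Visit 10.
  At 39: no right child.
  Visit 39.
Visit 2.

27 14 24 36 33 12 37 29 1 26 23 15 19 10 39 2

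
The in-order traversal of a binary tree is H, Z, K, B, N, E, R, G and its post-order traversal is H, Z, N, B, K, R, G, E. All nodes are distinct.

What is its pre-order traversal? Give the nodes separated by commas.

E, K, Z, H, B, N, G, R

The last element of post-order is the root; it splits in-order into left and right subtrees.
Root E: left subtree has 5 nodes {H, Z, K, B, N}, right has 2 {R, G}.
  Root K: left subtree has 2 nodes {H, Z}, right has 2 {B, N}.
    Root Z: left subtree has 1 node {H}, right has 0 { }.
    Root B: left subtree has 0 nodes { }, right has 1 {N}.
  Root G: left subtree has 1 node {R}, right has 0 { }.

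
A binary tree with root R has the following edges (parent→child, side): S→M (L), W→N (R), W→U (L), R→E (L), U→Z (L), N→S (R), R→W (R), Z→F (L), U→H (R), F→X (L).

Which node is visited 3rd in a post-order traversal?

F

Post-order visits the left subtree, then the right subtree, then the node.
At R: go left to E.
  E is a leaf — visit E.
At R: go right to W.
  At W: go left to U.
    At U: go left to Z.
      At Z: go left to F.
        At F: go left to X.
          X is a leaf — visit X.
        At F: no right child.
        Visit F.
      At Z: no right child.
      Visit Z.
    At U: go right to H.
      H is a leaf — visit H.
    Visit U.
  At W: go right to N.
    At N: no left child.
    At N: go right to S.
      At S: go left to M.
        M is a leaf — visit M.
      At S: no right child.
      Visit S.
    Visit N.
  Visit W.
Visit R.
Full post-order sequence: E, X, F, Z, H, U, M, S, N, W, R.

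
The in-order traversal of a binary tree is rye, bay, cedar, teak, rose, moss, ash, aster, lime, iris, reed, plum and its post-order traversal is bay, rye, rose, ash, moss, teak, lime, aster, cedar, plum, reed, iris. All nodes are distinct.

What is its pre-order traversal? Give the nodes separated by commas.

iris, cedar, rye, bay, aster, teak, moss, rose, ash, lime, reed, plum

The last element of post-order is the root; it splits in-order into left and right subtrees.
Root iris: left subtree has 9 nodes {rye, bay, cedar, teak, rose, moss, ash, aster, lime}, right has 2 {reed, plum}.
  Root cedar: left subtree has 2 nodes {rye, bay}, right has 6 {teak, rose, moss, ash, aster, lime}.
    Root rye: left subtree has 0 nodes { }, right has 1 {bay}.
    Root aster: left subtree has 4 nodes {teak, rose, moss, ash}, right has 1 {lime}.
      Root teak: left subtree has 0 nodes { }, right has 3 {rose, moss, ash}.
        Root moss: left subtree has 1 node {rose}, right has 1 {ash}.
  Root reed: left subtree has 0 nodes { }, right has 1 {plum}.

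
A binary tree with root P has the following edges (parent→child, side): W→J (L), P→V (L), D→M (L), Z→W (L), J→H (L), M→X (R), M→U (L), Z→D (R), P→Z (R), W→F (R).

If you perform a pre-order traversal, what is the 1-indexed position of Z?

3

Pre-order visits the node, then its left subtree, then its right subtree.
Visit P.
At P: go left to V.
  V is a leaf — visit V.
At P: go right to Z.
  Visit Z.
  At Z: go left to W.
    Visit W.
    At W: go left to J.
      Visit J.
      At J: go left to H.
        H is a leaf — visit H.
      At J: no right child.
    At W: go right to F.
      F is a leaf — visit F.
  At Z: go right to D.
    Visit D.
    At D: go left to M.
      Visit M.
      At M: go left to U.
        U is a leaf — visit U.
      At M: go right to X.
        X is a leaf — visit X.
    At D: no right child.
Full pre-order sequence: P, V, Z, W, J, H, F, D, M, U, X.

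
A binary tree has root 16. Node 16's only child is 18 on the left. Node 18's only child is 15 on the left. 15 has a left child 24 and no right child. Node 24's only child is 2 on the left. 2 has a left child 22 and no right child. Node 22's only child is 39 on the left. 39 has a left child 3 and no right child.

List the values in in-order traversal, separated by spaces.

In-order visits the left subtree, then the node, then the right subtree.
At 16: go left to 18.
  At 18: go left to 15.
    At 15: go left to 24.
      At 24: go left to 2.
        At 2: go left to 22.
          At 22: go left to 39.
            At 39: go left to 3.
              3 is a leaf — visit 3.
            Visit 39.
            At 39: no right child.
          Visit 22.
          At 22: no right child.
        Visit 2.
        At 2: no right child.
      Visit 24.
      At 24: no right child.
    Visit 15.
    At 15: no right child.
  Visit 18.
  At 18: no right child.
Visit 16.
At 16: no right child.

3 39 22 2 24 15 18 16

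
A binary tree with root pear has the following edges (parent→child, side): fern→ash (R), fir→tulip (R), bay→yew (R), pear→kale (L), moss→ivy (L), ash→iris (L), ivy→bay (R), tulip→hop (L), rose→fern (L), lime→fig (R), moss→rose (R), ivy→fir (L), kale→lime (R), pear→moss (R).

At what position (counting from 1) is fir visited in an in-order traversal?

5

In-order visits the left subtree, then the node, then the right subtree.
At pear: go left to kale.
  At kale: no left child.
  Visit kale.
  At kale: go right to lime.
    At lime: no left child.
    Visit lime.
    At lime: go right to fig.
      fig is a leaf — visit fig.
Visit pear.
At pear: go right to moss.
  At moss: go left to ivy.
    At ivy: go left to fir.
      At fir: no left child.
      Visit fir.
      At fir: go right to tulip.
        At tulip: go left to hop.
          hop is a leaf — visit hop.
        Visit tulip.
        At tulip: no right child.
    Visit ivy.
    At ivy: go right to bay.
      At bay: no left child.
      Visit bay.
      At bay: go right to yew.
        yew is a leaf — visit yew.
  Visit moss.
  At moss: go right to rose.
    At rose: go left to fern.
      At fern: no left child.
      Visit fern.
      At fern: go right to ash.
        At ash: go left to iris.
          iris is a leaf — visit iris.
        Visit ash.
        At ash: no right child.
    Visit rose.
    At rose: no right child.
Full in-order sequence: kale, lime, fig, pear, fir, hop, tulip, ivy, bay, yew, moss, fern, iris, ash, rose.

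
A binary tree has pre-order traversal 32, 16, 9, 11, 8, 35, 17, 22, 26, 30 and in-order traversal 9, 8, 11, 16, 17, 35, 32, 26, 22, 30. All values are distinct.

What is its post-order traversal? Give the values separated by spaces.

The first element of pre-order is the root; it splits in-order into left and right subtrees.
Root 32: left subtree has 6 nodes {9, 8, 11, 16, 17, 35}, right has 3 {26, 22, 30}.
  Root 16: left subtree has 3 nodes {9, 8, 11}, right has 2 {17, 35}.
    Root 9: left subtree has 0 nodes { }, right has 2 {8, 11}.
      Root 11: left subtree has 1 node {8}, right has 0 { }.
    Root 35: left subtree has 1 node {17}, right has 0 { }.
  Root 22: left subtree has 1 node {26}, right has 1 {30}.

8 11 9 17 35 16 26 30 22 32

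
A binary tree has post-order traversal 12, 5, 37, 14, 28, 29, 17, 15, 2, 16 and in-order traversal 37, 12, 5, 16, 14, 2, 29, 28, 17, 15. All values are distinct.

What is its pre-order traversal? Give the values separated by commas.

16, 37, 5, 12, 2, 14, 15, 17, 29, 28

The last element of post-order is the root; it splits in-order into left and right subtrees.
Root 16: left subtree has 3 nodes {37, 12, 5}, right has 6 {14, 2, 29, 28, 17, 15}.
  Root 37: left subtree has 0 nodes { }, right has 2 {12, 5}.
    Root 5: left subtree has 1 node {12}, right has 0 { }.
  Root 2: left subtree has 1 node {14}, right has 4 {29, 28, 17, 15}.
    Root 15: left subtree has 3 nodes {29, 28, 17}, right has 0 { }.
      Root 17: left subtree has 2 nodes {29, 28}, right has 0 { }.
        Root 29: left subtree has 0 nodes { }, right has 1 {28}.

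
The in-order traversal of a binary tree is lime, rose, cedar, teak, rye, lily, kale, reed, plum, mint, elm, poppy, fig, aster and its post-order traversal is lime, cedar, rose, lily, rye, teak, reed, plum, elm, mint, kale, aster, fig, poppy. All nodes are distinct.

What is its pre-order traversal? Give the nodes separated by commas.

The last element of post-order is the root; it splits in-order into left and right subtrees.
Root poppy: left subtree has 11 nodes {lime, rose, cedar, teak, rye, lily, kale, reed, plum, mint, elm}, right has 2 {fig, aster}.
  Root kale: left subtree has 6 nodes {lime, rose, cedar, teak, rye, lily}, right has 4 {reed, plum, mint, elm}.
    Root teak: left subtree has 3 nodes {lime, rose, cedar}, right has 2 {rye, lily}.
      Root rose: left subtree has 1 node {lime}, right has 1 {cedar}.
      Root rye: left subtree has 0 nodes { }, right has 1 {lily}.
    Root mint: left subtree has 2 nodes {reed, plum}, right has 1 {elm}.
      Root plum: left subtree has 1 node {reed}, right has 0 { }.
  Root fig: left subtree has 0 nodes { }, right has 1 {aster}.

poppy, kale, teak, rose, lime, cedar, rye, lily, mint, plum, reed, elm, fig, aster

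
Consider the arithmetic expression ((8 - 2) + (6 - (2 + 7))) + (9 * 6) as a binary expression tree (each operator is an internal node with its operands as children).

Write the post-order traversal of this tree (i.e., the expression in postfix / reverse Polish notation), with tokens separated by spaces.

8 2 - 6 2 7 + - + 9 6 * +

Post-order on an expression tree gives postfix notation: for each operator, emit left operand, right operand, then the operator.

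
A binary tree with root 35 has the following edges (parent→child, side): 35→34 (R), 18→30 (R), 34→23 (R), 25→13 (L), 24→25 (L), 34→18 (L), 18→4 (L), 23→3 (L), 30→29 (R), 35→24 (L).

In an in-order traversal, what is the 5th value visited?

In-order visits the left subtree, then the node, then the right subtree.
At 35: go left to 24.
  At 24: go left to 25.
    At 25: go left to 13.
      13 is a leaf — visit 13.
    Visit 25.
    At 25: no right child.
  Visit 24.
  At 24: no right child.
Visit 35.
At 35: go right to 34.
  At 34: go left to 18.
    At 18: go left to 4.
      4 is a leaf — visit 4.
    Visit 18.
    At 18: go right to 30.
      At 30: no left child.
      Visit 30.
      At 30: go right to 29.
        29 is a leaf — visit 29.
  Visit 34.
  At 34: go right to 23.
    At 23: go left to 3.
      3 is a leaf — visit 3.
    Visit 23.
    At 23: no right child.
Full in-order sequence: 13, 25, 24, 35, 4, 18, 30, 29, 34, 3, 23.

4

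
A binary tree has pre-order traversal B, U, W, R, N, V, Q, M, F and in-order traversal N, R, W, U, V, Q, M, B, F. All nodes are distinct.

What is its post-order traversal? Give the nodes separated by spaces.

N R W M Q V U F B

The first element of pre-order is the root; it splits in-order into left and right subtrees.
Root B: left subtree has 7 nodes {N, R, W, U, V, Q, M}, right has 1 {F}.
  Root U: left subtree has 3 nodes {N, R, W}, right has 3 {V, Q, M}.
    Root W: left subtree has 2 nodes {N, R}, right has 0 { }.
      Root R: left subtree has 1 node {N}, right has 0 { }.
    Root V: left subtree has 0 nodes { }, right has 2 {Q, M}.
      Root Q: left subtree has 0 nodes { }, right has 1 {M}.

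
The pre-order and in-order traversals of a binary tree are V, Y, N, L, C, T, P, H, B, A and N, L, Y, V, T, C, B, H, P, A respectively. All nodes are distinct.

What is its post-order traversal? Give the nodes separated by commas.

L, N, Y, T, B, H, A, P, C, V

The first element of pre-order is the root; it splits in-order into left and right subtrees.
Root V: left subtree has 3 nodes {N, L, Y}, right has 6 {T, C, B, H, P, A}.
  Root Y: left subtree has 2 nodes {N, L}, right has 0 { }.
    Root N: left subtree has 0 nodes { }, right has 1 {L}.
  Root C: left subtree has 1 node {T}, right has 4 {B, H, P, A}.
    Root P: left subtree has 2 nodes {B, H}, right has 1 {A}.
      Root H: left subtree has 1 node {B}, right has 0 { }.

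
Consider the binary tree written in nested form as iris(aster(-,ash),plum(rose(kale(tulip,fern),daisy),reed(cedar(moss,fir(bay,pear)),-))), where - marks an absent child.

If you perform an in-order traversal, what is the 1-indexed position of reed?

In-order visits the left subtree, then the node, then the right subtree.
At iris: go left to aster.
  At aster: no left child.
  Visit aster.
  At aster: go right to ash.
    ash is a leaf — visit ash.
Visit iris.
At iris: go right to plum.
  At plum: go left to rose.
    At rose: go left to kale.
      At kale: go left to tulip.
        tulip is a leaf — visit tulip.
      Visit kale.
      At kale: go right to fern.
        fern is a leaf — visit fern.
    Visit rose.
    At rose: go right to daisy.
      daisy is a leaf — visit daisy.
  Visit plum.
  At plum: go right to reed.
    At reed: go left to cedar.
      At cedar: go left to moss.
        moss is a leaf — visit moss.
      Visit cedar.
      At cedar: go right to fir.
        At fir: go left to bay.
          bay is a leaf — visit bay.
        Visit fir.
        At fir: go right to pear.
          pear is a leaf — visit pear.
    Visit reed.
    At reed: no right child.
Full in-order sequence: aster, ash, iris, tulip, kale, fern, rose, daisy, plum, moss, cedar, bay, fir, pear, reed.

15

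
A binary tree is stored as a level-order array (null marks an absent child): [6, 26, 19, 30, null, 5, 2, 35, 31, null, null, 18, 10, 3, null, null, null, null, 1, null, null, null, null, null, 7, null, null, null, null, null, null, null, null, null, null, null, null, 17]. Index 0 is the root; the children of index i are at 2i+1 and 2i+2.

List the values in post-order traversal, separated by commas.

Post-order visits the left subtree, then the right subtree, then the node.
At 6: go left to 26.
  At 26: go left to 30.
    At 30: go left to 35.
      35 is a leaf — visit 35.
    At 30: go right to 31.
      At 31: no left child.
      At 31: go right to 1.
        At 1: go left to 17.
          17 is a leaf — visit 17.
        At 1: no right child.
        Visit 1.
      Visit 31.
    Visit 30.
  At 26: no right child.
  Visit 26.
At 6: go right to 19.
  At 19: go left to 5.
    At 5: go left to 18.
      At 18: no left child.
      At 18: go right to 7.
        7 is a leaf — visit 7.
      Visit 18.
    At 5: go right to 10.
      10 is a leaf — visit 10.
    Visit 5.
  At 19: go right to 2.
    At 2: go left to 3.
      3 is a leaf — visit 3.
    At 2: no right child.
    Visit 2.
  Visit 19.
Visit 6.

35, 17, 1, 31, 30, 26, 7, 18, 10, 5, 3, 2, 19, 6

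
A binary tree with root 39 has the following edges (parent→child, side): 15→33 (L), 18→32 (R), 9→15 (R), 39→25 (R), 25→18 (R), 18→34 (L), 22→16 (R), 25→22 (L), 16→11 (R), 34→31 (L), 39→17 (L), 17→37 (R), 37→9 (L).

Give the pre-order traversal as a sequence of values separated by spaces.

Pre-order visits the node, then its left subtree, then its right subtree.
Visit 39.
At 39: go left to 17.
  Visit 17.
  At 17: no left child.
  At 17: go right to 37.
    Visit 37.
    At 37: go left to 9.
      Visit 9.
      At 9: no left child.
      At 9: go right to 15.
        Visit 15.
        At 15: go left to 33.
          33 is a leaf — visit 33.
        At 15: no right child.
    At 37: no right child.
At 39: go right to 25.
  Visit 25.
  At 25: go left to 22.
    Visit 22.
    At 22: no left child.
    At 22: go right to 16.
      Visit 16.
      At 16: no left child.
      At 16: go right to 11.
        11 is a leaf — visit 11.
  At 25: go right to 18.
    Visit 18.
    At 18: go left to 34.
      Visit 34.
      At 34: go left to 31.
        31 is a leaf — visit 31.
      At 34: no right child.
    At 18: go right to 32.
      32 is a leaf — visit 32.

39 17 37 9 15 33 25 22 16 11 18 34 31 32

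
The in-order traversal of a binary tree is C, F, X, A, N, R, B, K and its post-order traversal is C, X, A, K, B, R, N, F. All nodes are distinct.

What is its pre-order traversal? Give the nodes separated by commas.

F, C, N, A, X, R, B, K

The last element of post-order is the root; it splits in-order into left and right subtrees.
Root F: left subtree has 1 node {C}, right has 6 {X, A, N, R, B, K}.
  Root N: left subtree has 2 nodes {X, A}, right has 3 {R, B, K}.
    Root A: left subtree has 1 node {X}, right has 0 { }.
    Root R: left subtree has 0 nodes { }, right has 2 {B, K}.
      Root B: left subtree has 0 nodes { }, right has 1 {K}.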